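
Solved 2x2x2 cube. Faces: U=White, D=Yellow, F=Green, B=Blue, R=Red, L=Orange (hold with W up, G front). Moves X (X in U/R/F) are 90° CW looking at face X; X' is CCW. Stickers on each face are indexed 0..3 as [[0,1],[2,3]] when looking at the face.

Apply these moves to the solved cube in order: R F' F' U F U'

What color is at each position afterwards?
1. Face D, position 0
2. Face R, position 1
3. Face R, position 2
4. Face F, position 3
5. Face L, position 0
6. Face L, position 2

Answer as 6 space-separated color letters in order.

After move 1 (R): R=RRRR U=WGWG F=GYGY D=YBYB B=WBWB
After move 2 (F'): F=YYGG U=WGRR R=BRYR D=OOYB L=OGOW
After move 3 (F'): F=YGYG U=WGBY R=OROR D=GWYB L=OROR
After move 4 (U): U=BWYG F=ORYG R=WBOR B=ORWB L=YGOR
After move 5 (F): F=YOGR U=BWRG R=YBGR D=OWYB L=YGOW
After move 6 (U'): U=WGBR F=YGGR R=YOGR B=YBWB L=OROW
Query 1: D[0] = O
Query 2: R[1] = O
Query 3: R[2] = G
Query 4: F[3] = R
Query 5: L[0] = O
Query 6: L[2] = O

Answer: O O G R O O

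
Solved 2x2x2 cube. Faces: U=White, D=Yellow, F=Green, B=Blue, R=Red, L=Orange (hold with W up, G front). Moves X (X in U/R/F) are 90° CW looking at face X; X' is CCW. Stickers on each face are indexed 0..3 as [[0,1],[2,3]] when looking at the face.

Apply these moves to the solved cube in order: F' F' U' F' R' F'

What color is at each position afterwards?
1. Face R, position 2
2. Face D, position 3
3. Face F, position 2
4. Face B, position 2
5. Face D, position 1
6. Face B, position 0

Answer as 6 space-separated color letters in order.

Answer: B G R R W Y

Derivation:
After move 1 (F'): F=GGGG U=WWRR R=YRYR D=OOYY L=OWOW
After move 2 (F'): F=GGGG U=WWYY R=OROR D=WWYY L=OROR
After move 3 (U'): U=WYWY F=ORGG R=GGOR B=ORBB L=BBOR
After move 4 (F'): F=RGOG U=WYGO R=WGWR D=BRYY L=BYOW
After move 5 (R'): R=GRWW U=WBGO F=RYOO D=BGYG B=YRRB
After move 6 (F'): F=YORO U=WBGW R=GRBW D=YWYG L=BOOG
Query 1: R[2] = B
Query 2: D[3] = G
Query 3: F[2] = R
Query 4: B[2] = R
Query 5: D[1] = W
Query 6: B[0] = Y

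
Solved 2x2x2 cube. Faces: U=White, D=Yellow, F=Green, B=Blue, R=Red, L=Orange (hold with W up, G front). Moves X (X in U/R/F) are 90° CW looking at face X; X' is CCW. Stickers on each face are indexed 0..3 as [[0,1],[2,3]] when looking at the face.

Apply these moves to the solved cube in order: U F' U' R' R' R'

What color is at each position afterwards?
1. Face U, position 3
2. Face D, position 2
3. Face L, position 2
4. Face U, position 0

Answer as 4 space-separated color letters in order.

Answer: G Y O W

Derivation:
After move 1 (U): U=WWWW F=RRGG R=BBRR B=OOBB L=GGOO
After move 2 (F'): F=RGRG U=WWBR R=YBYR D=GOYY L=GWOW
After move 3 (U'): U=WRWB F=GWRG R=RGYR B=YBBB L=OOOW
After move 4 (R'): R=GRRY U=WBWY F=GRRB D=GWYG B=YBOB
After move 5 (R'): R=RYGR U=WOWY F=GBRY D=GRYB B=GBWB
After move 6 (R'): R=YRRG U=WWWG F=GORY D=GBYY B=BBRB
Query 1: U[3] = G
Query 2: D[2] = Y
Query 3: L[2] = O
Query 4: U[0] = W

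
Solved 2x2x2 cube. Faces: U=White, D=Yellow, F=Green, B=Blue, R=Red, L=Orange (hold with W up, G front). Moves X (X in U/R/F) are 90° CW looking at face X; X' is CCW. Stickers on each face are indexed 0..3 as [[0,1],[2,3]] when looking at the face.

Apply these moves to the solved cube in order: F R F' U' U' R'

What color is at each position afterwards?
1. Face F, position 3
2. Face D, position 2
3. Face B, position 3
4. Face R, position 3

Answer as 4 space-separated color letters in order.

After move 1 (F): F=GGGG U=WWOO R=WRWR D=RRYY L=OYOY
After move 2 (R): R=WWRR U=WGOG F=GRGY D=RBYB B=OBWB
After move 3 (F'): F=RYGG U=WGWR R=BWRR D=YYYB L=OGOO
After move 4 (U'): U=GRWW F=OGGG R=RYRR B=BWWB L=OBOO
After move 5 (U'): U=RWGW F=OBGG R=OGRR B=RYWB L=BWOO
After move 6 (R'): R=GROR U=RWGR F=OWGW D=YBYG B=BYYB
Query 1: F[3] = W
Query 2: D[2] = Y
Query 3: B[3] = B
Query 4: R[3] = R

Answer: W Y B R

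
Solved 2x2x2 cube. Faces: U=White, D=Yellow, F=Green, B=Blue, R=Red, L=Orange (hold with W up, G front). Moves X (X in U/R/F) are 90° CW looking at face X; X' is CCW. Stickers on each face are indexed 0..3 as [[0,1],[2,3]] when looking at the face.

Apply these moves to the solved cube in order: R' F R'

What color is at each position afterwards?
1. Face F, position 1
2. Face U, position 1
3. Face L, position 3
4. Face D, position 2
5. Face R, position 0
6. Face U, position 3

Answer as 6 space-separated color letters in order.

After move 1 (R'): R=RRRR U=WBWB F=GWGW D=YGYG B=YBYB
After move 2 (F): F=GGWW U=WBOO R=WRBR D=RRYG L=OYOG
After move 3 (R'): R=RRWB U=WYOY F=GBWO D=RGYW B=GBRB
Query 1: F[1] = B
Query 2: U[1] = Y
Query 3: L[3] = G
Query 4: D[2] = Y
Query 5: R[0] = R
Query 6: U[3] = Y

Answer: B Y G Y R Y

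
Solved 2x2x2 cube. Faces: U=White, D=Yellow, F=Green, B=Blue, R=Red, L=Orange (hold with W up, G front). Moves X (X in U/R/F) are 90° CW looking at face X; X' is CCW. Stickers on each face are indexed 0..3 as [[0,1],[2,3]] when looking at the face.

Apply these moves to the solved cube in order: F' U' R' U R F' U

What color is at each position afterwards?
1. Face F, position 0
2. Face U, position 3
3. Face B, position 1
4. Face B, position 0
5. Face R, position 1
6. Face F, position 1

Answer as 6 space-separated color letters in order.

Answer: O R R O B Y

Derivation:
After move 1 (F'): F=GGGG U=WWRR R=YRYR D=OOYY L=OWOW
After move 2 (U'): U=WRWR F=OWGG R=GGYR B=YRBB L=BBOW
After move 3 (R'): R=GRGY U=WBWY F=ORGR D=OWYG B=YROB
After move 4 (U): U=WWYB F=GRGR R=YRGY B=BBOB L=OROW
After move 5 (R): R=GYYR U=WRYR F=GWGG D=OOYB B=BBWB
After move 6 (F'): F=WGGG U=WRGY R=OYOR D=RWYB L=OROY
After move 7 (U): U=GWYR F=OYGG R=BBOR B=ORWB L=WGOY
Query 1: F[0] = O
Query 2: U[3] = R
Query 3: B[1] = R
Query 4: B[0] = O
Query 5: R[1] = B
Query 6: F[1] = Y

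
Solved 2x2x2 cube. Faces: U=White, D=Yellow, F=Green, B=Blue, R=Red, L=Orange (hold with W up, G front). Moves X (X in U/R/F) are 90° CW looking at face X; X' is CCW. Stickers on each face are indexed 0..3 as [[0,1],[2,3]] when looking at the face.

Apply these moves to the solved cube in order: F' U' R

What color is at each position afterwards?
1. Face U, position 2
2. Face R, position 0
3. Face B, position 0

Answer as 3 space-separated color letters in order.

Answer: W Y R

Derivation:
After move 1 (F'): F=GGGG U=WWRR R=YRYR D=OOYY L=OWOW
After move 2 (U'): U=WRWR F=OWGG R=GGYR B=YRBB L=BBOW
After move 3 (R): R=YGRG U=WWWG F=OOGY D=OBYY B=RRRB
Query 1: U[2] = W
Query 2: R[0] = Y
Query 3: B[0] = R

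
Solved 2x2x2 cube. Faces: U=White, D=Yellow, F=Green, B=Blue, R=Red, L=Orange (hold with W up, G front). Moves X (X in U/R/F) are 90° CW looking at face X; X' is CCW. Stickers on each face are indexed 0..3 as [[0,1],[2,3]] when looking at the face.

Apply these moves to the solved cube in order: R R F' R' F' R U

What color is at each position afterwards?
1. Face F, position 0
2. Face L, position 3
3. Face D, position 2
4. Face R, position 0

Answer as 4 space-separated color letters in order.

After move 1 (R): R=RRRR U=WGWG F=GYGY D=YBYB B=WBWB
After move 2 (R): R=RRRR U=WYWY F=GBGB D=YWYW B=GBGB
After move 3 (F'): F=BBGG U=WYRR R=WRYR D=OOYW L=OYOW
After move 4 (R'): R=RRWY U=WGRG F=BYGR D=OBYG B=WBOB
After move 5 (F'): F=YRBG U=WGRW R=BROY D=YWYG L=OGOR
After move 6 (R): R=OBYR U=WRRG F=YWBG D=YOYW B=WBGB
After move 7 (U): U=RWGR F=OBBG R=WBYR B=OGGB L=YWOR
Query 1: F[0] = O
Query 2: L[3] = R
Query 3: D[2] = Y
Query 4: R[0] = W

Answer: O R Y W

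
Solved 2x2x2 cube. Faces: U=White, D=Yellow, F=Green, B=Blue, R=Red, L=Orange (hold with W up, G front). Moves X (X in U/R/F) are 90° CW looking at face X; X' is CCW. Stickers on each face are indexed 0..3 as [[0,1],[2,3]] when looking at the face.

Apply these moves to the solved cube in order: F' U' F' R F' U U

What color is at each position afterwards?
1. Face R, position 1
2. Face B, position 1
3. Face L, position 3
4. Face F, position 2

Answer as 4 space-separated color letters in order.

After move 1 (F'): F=GGGG U=WWRR R=YRYR D=OOYY L=OWOW
After move 2 (U'): U=WRWR F=OWGG R=GGYR B=YRBB L=BBOW
After move 3 (F'): F=WGOG U=WRGY R=OGOR D=BWYY L=BROW
After move 4 (R): R=OORG U=WGGG F=WWOY D=BBYY B=YRRB
After move 5 (F'): F=WYWO U=WGOR R=BOBG D=RWYY L=BGOG
After move 6 (U): U=OWRG F=BOWO R=YRBG B=BGRB L=WYOG
After move 7 (U): U=ROGW F=YRWO R=BGBG B=WYRB L=BOOG
Query 1: R[1] = G
Query 2: B[1] = Y
Query 3: L[3] = G
Query 4: F[2] = W

Answer: G Y G W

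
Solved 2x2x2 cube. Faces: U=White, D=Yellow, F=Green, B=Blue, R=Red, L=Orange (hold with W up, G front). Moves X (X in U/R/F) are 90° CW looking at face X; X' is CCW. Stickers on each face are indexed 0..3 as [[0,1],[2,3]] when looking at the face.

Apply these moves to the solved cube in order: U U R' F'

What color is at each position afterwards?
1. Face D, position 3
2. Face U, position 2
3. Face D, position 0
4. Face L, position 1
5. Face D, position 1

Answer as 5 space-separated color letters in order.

After move 1 (U): U=WWWW F=RRGG R=BBRR B=OOBB L=GGOO
After move 2 (U): U=WWWW F=BBGG R=OORR B=GGBB L=RROO
After move 3 (R'): R=OROR U=WBWG F=BWGW D=YBYG B=YGYB
After move 4 (F'): F=WWBG U=WBOO R=BRYR D=ROYG L=RGOW
Query 1: D[3] = G
Query 2: U[2] = O
Query 3: D[0] = R
Query 4: L[1] = G
Query 5: D[1] = O

Answer: G O R G O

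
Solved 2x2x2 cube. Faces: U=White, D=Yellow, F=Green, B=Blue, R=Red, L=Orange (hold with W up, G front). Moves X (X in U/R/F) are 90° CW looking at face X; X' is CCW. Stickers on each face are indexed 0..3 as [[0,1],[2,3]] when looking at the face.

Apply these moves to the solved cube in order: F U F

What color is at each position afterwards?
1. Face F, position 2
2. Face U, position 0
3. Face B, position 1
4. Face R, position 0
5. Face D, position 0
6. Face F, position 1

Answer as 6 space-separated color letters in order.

Answer: G O Y O W W

Derivation:
After move 1 (F): F=GGGG U=WWOO R=WRWR D=RRYY L=OYOY
After move 2 (U): U=OWOW F=WRGG R=BBWR B=OYBB L=GGOY
After move 3 (F): F=GWGR U=OWYG R=OBWR D=WBYY L=GROR
Query 1: F[2] = G
Query 2: U[0] = O
Query 3: B[1] = Y
Query 4: R[0] = O
Query 5: D[0] = W
Query 6: F[1] = W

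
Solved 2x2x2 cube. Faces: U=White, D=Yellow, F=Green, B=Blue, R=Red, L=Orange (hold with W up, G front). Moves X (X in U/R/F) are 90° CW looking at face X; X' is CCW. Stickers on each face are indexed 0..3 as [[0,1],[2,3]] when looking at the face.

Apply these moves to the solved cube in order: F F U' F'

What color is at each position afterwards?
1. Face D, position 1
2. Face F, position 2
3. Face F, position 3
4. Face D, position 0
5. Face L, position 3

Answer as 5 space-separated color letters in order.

After move 1 (F): F=GGGG U=WWOO R=WRWR D=RRYY L=OYOY
After move 2 (F): F=GGGG U=WWYY R=OROR D=WWYY L=OROR
After move 3 (U'): U=WYWY F=ORGG R=GGOR B=ORBB L=BBOR
After move 4 (F'): F=RGOG U=WYGO R=WGWR D=BRYY L=BYOW
Query 1: D[1] = R
Query 2: F[2] = O
Query 3: F[3] = G
Query 4: D[0] = B
Query 5: L[3] = W

Answer: R O G B W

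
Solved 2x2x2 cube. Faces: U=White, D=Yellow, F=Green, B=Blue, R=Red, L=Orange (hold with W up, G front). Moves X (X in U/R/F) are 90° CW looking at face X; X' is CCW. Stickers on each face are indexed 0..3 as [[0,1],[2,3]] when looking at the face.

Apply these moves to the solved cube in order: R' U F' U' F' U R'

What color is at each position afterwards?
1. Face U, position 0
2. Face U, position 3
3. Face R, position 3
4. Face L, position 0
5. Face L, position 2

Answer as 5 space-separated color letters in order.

Answer: R O W B O

Derivation:
After move 1 (R'): R=RRRR U=WBWB F=GWGW D=YGYG B=YBYB
After move 2 (U): U=WWBB F=RRGW R=YBRR B=OOYB L=GWOO
After move 3 (F'): F=RWRG U=WWYR R=GBYR D=WOYG L=GBOB
After move 4 (U'): U=WRWY F=GBRG R=RWYR B=GBYB L=OOOB
After move 5 (F'): F=BGGR U=WRRY R=OWWR D=OBYG L=OYOW
After move 6 (U): U=RWYR F=OWGR R=GBWR B=OYYB L=BGOW
After move 7 (R'): R=BRGW U=RYYO F=OWGR D=OWYR B=GYBB
Query 1: U[0] = R
Query 2: U[3] = O
Query 3: R[3] = W
Query 4: L[0] = B
Query 5: L[2] = O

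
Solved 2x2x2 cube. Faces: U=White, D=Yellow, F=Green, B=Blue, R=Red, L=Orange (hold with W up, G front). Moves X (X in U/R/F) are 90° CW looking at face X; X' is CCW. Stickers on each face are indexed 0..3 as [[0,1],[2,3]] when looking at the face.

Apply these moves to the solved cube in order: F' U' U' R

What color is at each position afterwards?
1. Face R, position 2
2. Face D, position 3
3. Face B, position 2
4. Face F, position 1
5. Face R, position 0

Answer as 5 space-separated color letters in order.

Answer: R G R O Y

Derivation:
After move 1 (F'): F=GGGG U=WWRR R=YRYR D=OOYY L=OWOW
After move 2 (U'): U=WRWR F=OWGG R=GGYR B=YRBB L=BBOW
After move 3 (U'): U=RRWW F=BBGG R=OWYR B=GGBB L=YROW
After move 4 (R): R=YORW U=RBWG F=BOGY D=OBYG B=WGRB
Query 1: R[2] = R
Query 2: D[3] = G
Query 3: B[2] = R
Query 4: F[1] = O
Query 5: R[0] = Y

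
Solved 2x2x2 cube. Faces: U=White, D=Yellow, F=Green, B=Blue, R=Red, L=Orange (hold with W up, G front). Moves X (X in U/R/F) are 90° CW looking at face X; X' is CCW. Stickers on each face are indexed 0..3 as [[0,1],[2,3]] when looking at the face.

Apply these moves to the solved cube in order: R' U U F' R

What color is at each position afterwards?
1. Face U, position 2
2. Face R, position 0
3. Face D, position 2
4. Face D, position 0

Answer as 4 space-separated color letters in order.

Answer: O Y Y R

Derivation:
After move 1 (R'): R=RRRR U=WBWB F=GWGW D=YGYG B=YBYB
After move 2 (U): U=WWBB F=RRGW R=YBRR B=OOYB L=GWOO
After move 3 (U): U=BWBW F=YBGW R=OORR B=GWYB L=RROO
After move 4 (F'): F=BWYG U=BWOR R=GOYR D=ROYG L=RWOB
After move 5 (R): R=YGRO U=BWOG F=BOYG D=RYYG B=RWWB
Query 1: U[2] = O
Query 2: R[0] = Y
Query 3: D[2] = Y
Query 4: D[0] = R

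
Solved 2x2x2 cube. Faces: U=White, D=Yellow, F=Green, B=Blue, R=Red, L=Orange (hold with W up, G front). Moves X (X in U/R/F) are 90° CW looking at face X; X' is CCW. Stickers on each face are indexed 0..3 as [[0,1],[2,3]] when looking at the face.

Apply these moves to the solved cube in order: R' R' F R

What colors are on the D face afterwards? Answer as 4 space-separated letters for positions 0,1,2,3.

After move 1 (R'): R=RRRR U=WBWB F=GWGW D=YGYG B=YBYB
After move 2 (R'): R=RRRR U=WYWY F=GBGB D=YWYW B=GBGB
After move 3 (F): F=GGBB U=WYOO R=WRYR D=RRYW L=OYOW
After move 4 (R): R=YWRR U=WGOB F=GRBW D=RGYG B=OBYB
Query: D face = RGYG

Answer: R G Y G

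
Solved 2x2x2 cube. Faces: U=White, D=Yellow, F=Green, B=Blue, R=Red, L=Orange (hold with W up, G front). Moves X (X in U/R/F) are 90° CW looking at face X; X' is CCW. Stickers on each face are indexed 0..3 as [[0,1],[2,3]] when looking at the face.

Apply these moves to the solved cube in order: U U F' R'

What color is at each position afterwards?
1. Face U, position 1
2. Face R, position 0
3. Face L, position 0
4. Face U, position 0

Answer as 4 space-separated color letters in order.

After move 1 (U): U=WWWW F=RRGG R=BBRR B=OOBB L=GGOO
After move 2 (U): U=WWWW F=BBGG R=OORR B=GGBB L=RROO
After move 3 (F'): F=BGBG U=WWOR R=YOYR D=ROYY L=RWOW
After move 4 (R'): R=ORYY U=WBOG F=BWBR D=RGYG B=YGOB
Query 1: U[1] = B
Query 2: R[0] = O
Query 3: L[0] = R
Query 4: U[0] = W

Answer: B O R W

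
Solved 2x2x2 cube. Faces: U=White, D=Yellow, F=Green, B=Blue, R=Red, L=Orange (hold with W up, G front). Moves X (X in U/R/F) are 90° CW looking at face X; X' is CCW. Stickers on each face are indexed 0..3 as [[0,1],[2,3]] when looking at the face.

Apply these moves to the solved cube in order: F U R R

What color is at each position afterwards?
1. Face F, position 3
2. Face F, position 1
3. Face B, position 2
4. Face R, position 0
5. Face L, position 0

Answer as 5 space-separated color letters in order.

Answer: O B R R G

Derivation:
After move 1 (F): F=GGGG U=WWOO R=WRWR D=RRYY L=OYOY
After move 2 (U): U=OWOW F=WRGG R=BBWR B=OYBB L=GGOY
After move 3 (R): R=WBRB U=OROG F=WRGY D=RBYO B=WYWB
After move 4 (R): R=RWBB U=OROY F=WBGO D=RWYW B=GYRB
Query 1: F[3] = O
Query 2: F[1] = B
Query 3: B[2] = R
Query 4: R[0] = R
Query 5: L[0] = G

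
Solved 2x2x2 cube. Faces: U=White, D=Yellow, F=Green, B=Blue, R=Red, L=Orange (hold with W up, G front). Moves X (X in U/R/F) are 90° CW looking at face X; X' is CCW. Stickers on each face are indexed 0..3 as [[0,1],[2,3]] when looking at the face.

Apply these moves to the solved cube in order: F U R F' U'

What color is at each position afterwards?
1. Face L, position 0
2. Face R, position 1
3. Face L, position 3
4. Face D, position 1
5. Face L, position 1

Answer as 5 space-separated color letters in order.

Answer: W Y O Y Y

Derivation:
After move 1 (F): F=GGGG U=WWOO R=WRWR D=RRYY L=OYOY
After move 2 (U): U=OWOW F=WRGG R=BBWR B=OYBB L=GGOY
After move 3 (R): R=WBRB U=OROG F=WRGY D=RBYO B=WYWB
After move 4 (F'): F=RYWG U=ORWR R=BBRB D=GYYO L=GGOO
After move 5 (U'): U=RROW F=GGWG R=RYRB B=BBWB L=WYOO
Query 1: L[0] = W
Query 2: R[1] = Y
Query 3: L[3] = O
Query 4: D[1] = Y
Query 5: L[1] = Y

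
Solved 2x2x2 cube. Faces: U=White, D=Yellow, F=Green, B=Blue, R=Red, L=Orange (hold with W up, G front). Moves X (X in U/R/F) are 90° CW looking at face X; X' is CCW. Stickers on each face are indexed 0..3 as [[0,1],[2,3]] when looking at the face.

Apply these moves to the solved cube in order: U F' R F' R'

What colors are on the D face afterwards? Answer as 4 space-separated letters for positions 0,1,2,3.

After move 1 (U): U=WWWW F=RRGG R=BBRR B=OOBB L=GGOO
After move 2 (F'): F=RGRG U=WWBR R=YBYR D=GOYY L=GWOW
After move 3 (R): R=YYRB U=WGBG F=RORY D=GBYO B=ROWB
After move 4 (F'): F=OYRR U=WGYR R=BYGB D=WWYO L=GGOB
After move 5 (R'): R=YBBG U=WWYR F=OGRR D=WYYR B=OOWB
Query: D face = WYYR

Answer: W Y Y R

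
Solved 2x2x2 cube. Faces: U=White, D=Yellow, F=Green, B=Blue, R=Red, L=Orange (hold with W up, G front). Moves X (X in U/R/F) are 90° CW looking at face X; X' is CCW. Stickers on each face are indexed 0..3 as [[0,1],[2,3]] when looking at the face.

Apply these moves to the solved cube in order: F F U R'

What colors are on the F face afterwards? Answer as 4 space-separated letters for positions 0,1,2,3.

Answer: O W G W

Derivation:
After move 1 (F): F=GGGG U=WWOO R=WRWR D=RRYY L=OYOY
After move 2 (F): F=GGGG U=WWYY R=OROR D=WWYY L=OROR
After move 3 (U): U=YWYW F=ORGG R=BBOR B=ORBB L=GGOR
After move 4 (R'): R=BRBO U=YBYO F=OWGW D=WRYG B=YRWB
Query: F face = OWGW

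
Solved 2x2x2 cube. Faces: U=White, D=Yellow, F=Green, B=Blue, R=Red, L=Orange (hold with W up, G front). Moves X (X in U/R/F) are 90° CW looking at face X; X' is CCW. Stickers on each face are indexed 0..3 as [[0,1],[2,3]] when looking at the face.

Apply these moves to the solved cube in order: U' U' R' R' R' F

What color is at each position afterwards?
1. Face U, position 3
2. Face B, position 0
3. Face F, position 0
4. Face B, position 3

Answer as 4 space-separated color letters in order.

After move 1 (U'): U=WWWW F=OOGG R=GGRR B=RRBB L=BBOO
After move 2 (U'): U=WWWW F=BBGG R=OORR B=GGBB L=RROO
After move 3 (R'): R=OROR U=WBWG F=BWGW D=YBYG B=YGYB
After move 4 (R'): R=RROO U=WYWY F=BBGG D=YWYW B=GGBB
After move 5 (R'): R=RORO U=WBWG F=BYGY D=YBYG B=WGWB
After move 6 (F): F=GBYY U=WBOR R=WOGO D=RRYG L=RYOB
Query 1: U[3] = R
Query 2: B[0] = W
Query 3: F[0] = G
Query 4: B[3] = B

Answer: R W G B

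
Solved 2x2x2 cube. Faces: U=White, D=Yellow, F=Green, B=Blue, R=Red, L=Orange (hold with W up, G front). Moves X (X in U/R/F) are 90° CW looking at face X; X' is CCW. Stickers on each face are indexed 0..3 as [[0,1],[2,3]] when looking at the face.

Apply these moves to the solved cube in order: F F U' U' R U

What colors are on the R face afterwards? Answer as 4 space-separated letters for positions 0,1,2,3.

Answer: W G R R

Derivation:
After move 1 (F): F=GGGG U=WWOO R=WRWR D=RRYY L=OYOY
After move 2 (F): F=GGGG U=WWYY R=OROR D=WWYY L=OROR
After move 3 (U'): U=WYWY F=ORGG R=GGOR B=ORBB L=BBOR
After move 4 (U'): U=YYWW F=BBGG R=OROR B=GGBB L=OROR
After move 5 (R): R=OORR U=YBWG F=BWGY D=WBYG B=WGYB
After move 6 (U): U=WYGB F=OOGY R=WGRR B=ORYB L=BWOR
Query: R face = WGRR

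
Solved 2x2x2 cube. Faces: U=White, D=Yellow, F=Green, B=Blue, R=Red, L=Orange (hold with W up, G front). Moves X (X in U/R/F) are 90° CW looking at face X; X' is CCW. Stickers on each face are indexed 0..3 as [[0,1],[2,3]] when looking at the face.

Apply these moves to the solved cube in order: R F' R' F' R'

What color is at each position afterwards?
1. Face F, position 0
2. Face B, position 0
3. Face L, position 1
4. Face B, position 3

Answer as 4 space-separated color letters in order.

After move 1 (R): R=RRRR U=WGWG F=GYGY D=YBYB B=WBWB
After move 2 (F'): F=YYGG U=WGRR R=BRYR D=OOYB L=OGOW
After move 3 (R'): R=RRBY U=WWRW F=YGGR D=OYYG B=BBOB
After move 4 (F'): F=GRYG U=WWRB R=YROY D=GWYG L=OWOR
After move 5 (R'): R=RYYO U=WORB F=GWYB D=GRYG B=GBWB
Query 1: F[0] = G
Query 2: B[0] = G
Query 3: L[1] = W
Query 4: B[3] = B

Answer: G G W B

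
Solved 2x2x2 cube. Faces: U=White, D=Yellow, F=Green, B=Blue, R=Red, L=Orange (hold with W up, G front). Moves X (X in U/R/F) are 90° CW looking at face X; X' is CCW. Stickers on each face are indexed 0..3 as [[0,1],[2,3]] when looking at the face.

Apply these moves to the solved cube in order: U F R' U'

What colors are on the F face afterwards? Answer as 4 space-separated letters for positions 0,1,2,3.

After move 1 (U): U=WWWW F=RRGG R=BBRR B=OOBB L=GGOO
After move 2 (F): F=GRGR U=WWOG R=WBWR D=RBYY L=GYOY
After move 3 (R'): R=BRWW U=WBOO F=GWGG D=RRYR B=YOBB
After move 4 (U'): U=BOWO F=GYGG R=GWWW B=BRBB L=YOOY
Query: F face = GYGG

Answer: G Y G G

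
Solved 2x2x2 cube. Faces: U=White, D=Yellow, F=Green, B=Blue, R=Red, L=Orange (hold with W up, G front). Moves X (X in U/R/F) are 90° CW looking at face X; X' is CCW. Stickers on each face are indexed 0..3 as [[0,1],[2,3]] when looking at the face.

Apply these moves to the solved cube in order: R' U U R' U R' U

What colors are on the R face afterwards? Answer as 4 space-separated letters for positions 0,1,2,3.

After move 1 (R'): R=RRRR U=WBWB F=GWGW D=YGYG B=YBYB
After move 2 (U): U=WWBB F=RRGW R=YBRR B=OOYB L=GWOO
After move 3 (U): U=BWBW F=YBGW R=OORR B=GWYB L=RROO
After move 4 (R'): R=OROR U=BYBG F=YWGW D=YBYW B=GWGB
After move 5 (U): U=BBGY F=ORGW R=GWOR B=RRGB L=YWOO
After move 6 (R'): R=WRGO U=BGGR F=OBGY D=YRYW B=WRBB
After move 7 (U): U=GBRG F=WRGY R=WRGO B=YWBB L=OBOO
Query: R face = WRGO

Answer: W R G O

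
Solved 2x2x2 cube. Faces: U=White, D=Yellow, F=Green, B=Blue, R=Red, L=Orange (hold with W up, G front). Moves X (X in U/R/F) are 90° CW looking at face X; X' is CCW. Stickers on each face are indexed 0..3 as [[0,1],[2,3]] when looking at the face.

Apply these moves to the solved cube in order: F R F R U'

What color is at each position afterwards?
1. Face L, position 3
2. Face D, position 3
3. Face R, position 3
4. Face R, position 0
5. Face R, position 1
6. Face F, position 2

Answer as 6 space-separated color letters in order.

After move 1 (F): F=GGGG U=WWOO R=WRWR D=RRYY L=OYOY
After move 2 (R): R=WWRR U=WGOG F=GRGY D=RBYB B=OBWB
After move 3 (F): F=GGYR U=WGYY R=OWGR D=RWYB L=OROB
After move 4 (R): R=GORW U=WGYR F=GWYB D=RWYO B=YBGB
After move 5 (U'): U=GRWY F=ORYB R=GWRW B=GOGB L=YBOB
Query 1: L[3] = B
Query 2: D[3] = O
Query 3: R[3] = W
Query 4: R[0] = G
Query 5: R[1] = W
Query 6: F[2] = Y

Answer: B O W G W Y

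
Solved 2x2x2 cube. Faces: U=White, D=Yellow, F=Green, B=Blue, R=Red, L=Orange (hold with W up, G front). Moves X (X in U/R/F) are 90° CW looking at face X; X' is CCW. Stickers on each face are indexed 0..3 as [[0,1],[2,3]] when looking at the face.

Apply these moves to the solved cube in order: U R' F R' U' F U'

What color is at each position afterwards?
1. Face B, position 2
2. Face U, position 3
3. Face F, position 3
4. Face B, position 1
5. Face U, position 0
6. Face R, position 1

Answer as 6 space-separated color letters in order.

Answer: B R Y B Y G

Derivation:
After move 1 (U): U=WWWW F=RRGG R=BBRR B=OOBB L=GGOO
After move 2 (R'): R=BRBR U=WBWO F=RWGW D=YRYG B=YOYB
After move 3 (F): F=GRWW U=WBOG R=WROR D=BBYG L=GYOR
After move 4 (R'): R=RRWO U=WYOY F=GBWG D=BRYW B=GOBB
After move 5 (U'): U=YYWO F=GYWG R=GBWO B=RRBB L=GOOR
After move 6 (F): F=WGGY U=YYRO R=WBOO D=WGYW L=GBOR
After move 7 (U'): U=YOYR F=GBGY R=WGOO B=WBBB L=RROR
Query 1: B[2] = B
Query 2: U[3] = R
Query 3: F[3] = Y
Query 4: B[1] = B
Query 5: U[0] = Y
Query 6: R[1] = G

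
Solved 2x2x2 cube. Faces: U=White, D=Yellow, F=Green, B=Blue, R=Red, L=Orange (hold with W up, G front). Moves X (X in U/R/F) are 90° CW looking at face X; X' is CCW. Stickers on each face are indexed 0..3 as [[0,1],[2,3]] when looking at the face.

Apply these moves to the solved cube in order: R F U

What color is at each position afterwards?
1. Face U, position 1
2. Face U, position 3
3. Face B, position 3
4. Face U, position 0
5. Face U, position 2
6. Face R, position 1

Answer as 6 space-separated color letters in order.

Answer: W G B O O B

Derivation:
After move 1 (R): R=RRRR U=WGWG F=GYGY D=YBYB B=WBWB
After move 2 (F): F=GGYY U=WGOO R=WRGR D=RRYB L=OYOB
After move 3 (U): U=OWOG F=WRYY R=WBGR B=OYWB L=GGOB
Query 1: U[1] = W
Query 2: U[3] = G
Query 3: B[3] = B
Query 4: U[0] = O
Query 5: U[2] = O
Query 6: R[1] = B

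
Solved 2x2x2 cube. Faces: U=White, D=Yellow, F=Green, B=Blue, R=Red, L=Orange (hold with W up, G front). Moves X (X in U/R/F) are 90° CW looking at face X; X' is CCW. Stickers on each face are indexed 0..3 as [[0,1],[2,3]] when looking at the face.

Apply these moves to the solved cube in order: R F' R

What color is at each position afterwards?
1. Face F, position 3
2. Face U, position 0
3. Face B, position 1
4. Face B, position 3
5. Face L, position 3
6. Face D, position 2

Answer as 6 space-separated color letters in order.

After move 1 (R): R=RRRR U=WGWG F=GYGY D=YBYB B=WBWB
After move 2 (F'): F=YYGG U=WGRR R=BRYR D=OOYB L=OGOW
After move 3 (R): R=YBRR U=WYRG F=YOGB D=OWYW B=RBGB
Query 1: F[3] = B
Query 2: U[0] = W
Query 3: B[1] = B
Query 4: B[3] = B
Query 5: L[3] = W
Query 6: D[2] = Y

Answer: B W B B W Y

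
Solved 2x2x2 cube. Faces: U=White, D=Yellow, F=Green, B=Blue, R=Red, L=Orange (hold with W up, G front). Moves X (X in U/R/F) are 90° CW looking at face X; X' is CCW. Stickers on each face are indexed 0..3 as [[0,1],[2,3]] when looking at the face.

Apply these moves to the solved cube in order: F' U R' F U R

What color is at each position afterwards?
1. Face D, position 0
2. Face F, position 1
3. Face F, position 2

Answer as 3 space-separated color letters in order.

Answer: B B W

Derivation:
After move 1 (F'): F=GGGG U=WWRR R=YRYR D=OOYY L=OWOW
After move 2 (U): U=RWRW F=YRGG R=BBYR B=OWBB L=GGOW
After move 3 (R'): R=BRBY U=RBRO F=YWGW D=ORYG B=YWOB
After move 4 (F): F=GYWW U=RBWG R=RROY D=BBYG L=GOOR
After move 5 (U): U=WRGB F=RRWW R=YWOY B=GOOB L=GYOR
After move 6 (R): R=OYYW U=WRGW F=RBWG D=BOYG B=BORB
Query 1: D[0] = B
Query 2: F[1] = B
Query 3: F[2] = W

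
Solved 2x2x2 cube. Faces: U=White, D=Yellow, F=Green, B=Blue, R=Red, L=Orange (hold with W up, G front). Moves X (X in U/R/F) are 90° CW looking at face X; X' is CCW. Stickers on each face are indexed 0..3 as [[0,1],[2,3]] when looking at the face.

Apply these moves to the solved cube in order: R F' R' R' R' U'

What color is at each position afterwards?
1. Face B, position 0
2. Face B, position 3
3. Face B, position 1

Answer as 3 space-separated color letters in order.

Answer: Y B B

Derivation:
After move 1 (R): R=RRRR U=WGWG F=GYGY D=YBYB B=WBWB
After move 2 (F'): F=YYGG U=WGRR R=BRYR D=OOYB L=OGOW
After move 3 (R'): R=RRBY U=WWRW F=YGGR D=OYYG B=BBOB
After move 4 (R'): R=RYRB U=WORB F=YWGW D=OGYR B=GBYB
After move 5 (R'): R=YBRR U=WYRG F=YOGB D=OWYW B=RBGB
After move 6 (U'): U=YGWR F=OGGB R=YORR B=YBGB L=RBOW
Query 1: B[0] = Y
Query 2: B[3] = B
Query 3: B[1] = B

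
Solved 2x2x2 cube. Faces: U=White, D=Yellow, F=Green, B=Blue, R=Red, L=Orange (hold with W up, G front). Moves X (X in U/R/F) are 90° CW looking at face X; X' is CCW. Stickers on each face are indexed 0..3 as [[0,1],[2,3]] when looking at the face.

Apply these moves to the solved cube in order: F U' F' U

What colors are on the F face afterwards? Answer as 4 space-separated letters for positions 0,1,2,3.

Answer: R G O G

Derivation:
After move 1 (F): F=GGGG U=WWOO R=WRWR D=RRYY L=OYOY
After move 2 (U'): U=WOWO F=OYGG R=GGWR B=WRBB L=BBOY
After move 3 (F'): F=YGOG U=WOGW R=RGRR D=BYYY L=BOOW
After move 4 (U): U=GWWO F=RGOG R=WRRR B=BOBB L=YGOW
Query: F face = RGOG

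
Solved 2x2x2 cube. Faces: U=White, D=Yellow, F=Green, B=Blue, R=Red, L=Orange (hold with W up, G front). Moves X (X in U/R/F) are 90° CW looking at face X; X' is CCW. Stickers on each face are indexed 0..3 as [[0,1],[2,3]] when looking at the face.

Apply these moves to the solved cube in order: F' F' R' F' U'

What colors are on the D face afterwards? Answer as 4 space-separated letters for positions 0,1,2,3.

After move 1 (F'): F=GGGG U=WWRR R=YRYR D=OOYY L=OWOW
After move 2 (F'): F=GGGG U=WWYY R=OROR D=WWYY L=OROR
After move 3 (R'): R=RROO U=WBYB F=GWGY D=WGYG B=YBWB
After move 4 (F'): F=WYGG U=WBRO R=GRWO D=RRYG L=OBOY
After move 5 (U'): U=BOWR F=OBGG R=WYWO B=GRWB L=YBOY
Query: D face = RRYG

Answer: R R Y G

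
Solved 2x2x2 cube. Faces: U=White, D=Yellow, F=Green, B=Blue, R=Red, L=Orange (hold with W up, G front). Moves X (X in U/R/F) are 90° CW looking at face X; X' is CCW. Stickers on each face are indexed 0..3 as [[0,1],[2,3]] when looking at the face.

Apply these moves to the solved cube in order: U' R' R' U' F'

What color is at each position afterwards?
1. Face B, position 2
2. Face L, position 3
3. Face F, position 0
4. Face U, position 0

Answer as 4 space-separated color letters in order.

After move 1 (U'): U=WWWW F=OOGG R=GGRR B=RRBB L=BBOO
After move 2 (R'): R=GRGR U=WBWR F=OWGW D=YOYG B=YRYB
After move 3 (R'): R=RRGG U=WYWY F=OBGR D=YWYW B=GROB
After move 4 (U'): U=YYWW F=BBGR R=OBGG B=RROB L=GROO
After move 5 (F'): F=BRBG U=YYOG R=WBYG D=ROYW L=GWOW
Query 1: B[2] = O
Query 2: L[3] = W
Query 3: F[0] = B
Query 4: U[0] = Y

Answer: O W B Y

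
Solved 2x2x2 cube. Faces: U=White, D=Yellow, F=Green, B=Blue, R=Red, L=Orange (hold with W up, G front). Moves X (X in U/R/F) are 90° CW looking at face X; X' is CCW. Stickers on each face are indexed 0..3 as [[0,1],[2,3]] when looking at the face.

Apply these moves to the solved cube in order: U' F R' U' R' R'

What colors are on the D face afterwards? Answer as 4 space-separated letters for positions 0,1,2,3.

After move 1 (U'): U=WWWW F=OOGG R=GGRR B=RRBB L=BBOO
After move 2 (F): F=GOGO U=WWOB R=WGWR D=RGYY L=BYOY
After move 3 (R'): R=GRWW U=WBOR F=GWGB D=ROYO B=YRGB
After move 4 (U'): U=BRWO F=BYGB R=GWWW B=GRGB L=YROY
After move 5 (R'): R=WWGW U=BGWG F=BRGO D=RYYB B=OROB
After move 6 (R'): R=WWWG U=BOWO F=BGGG D=RRYO B=BRYB
Query: D face = RRYO

Answer: R R Y O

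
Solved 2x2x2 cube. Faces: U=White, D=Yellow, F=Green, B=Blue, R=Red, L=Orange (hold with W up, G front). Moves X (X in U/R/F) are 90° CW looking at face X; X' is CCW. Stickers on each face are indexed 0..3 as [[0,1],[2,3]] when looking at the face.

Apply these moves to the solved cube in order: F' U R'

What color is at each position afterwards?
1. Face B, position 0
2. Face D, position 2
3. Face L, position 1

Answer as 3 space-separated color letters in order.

Answer: Y Y G

Derivation:
After move 1 (F'): F=GGGG U=WWRR R=YRYR D=OOYY L=OWOW
After move 2 (U): U=RWRW F=YRGG R=BBYR B=OWBB L=GGOW
After move 3 (R'): R=BRBY U=RBRO F=YWGW D=ORYG B=YWOB
Query 1: B[0] = Y
Query 2: D[2] = Y
Query 3: L[1] = G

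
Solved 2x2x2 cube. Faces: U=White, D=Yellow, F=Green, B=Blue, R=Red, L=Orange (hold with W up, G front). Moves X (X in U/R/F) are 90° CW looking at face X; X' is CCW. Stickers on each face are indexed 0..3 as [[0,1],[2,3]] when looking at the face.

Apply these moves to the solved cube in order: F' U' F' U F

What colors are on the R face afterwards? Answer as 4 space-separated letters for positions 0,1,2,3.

Answer: Y R R R

Derivation:
After move 1 (F'): F=GGGG U=WWRR R=YRYR D=OOYY L=OWOW
After move 2 (U'): U=WRWR F=OWGG R=GGYR B=YRBB L=BBOW
After move 3 (F'): F=WGOG U=WRGY R=OGOR D=BWYY L=BROW
After move 4 (U): U=GWYR F=OGOG R=YROR B=BRBB L=WGOW
After move 5 (F): F=OOGG U=GWWG R=YRRR D=OYYY L=WBOW
Query: R face = YRRR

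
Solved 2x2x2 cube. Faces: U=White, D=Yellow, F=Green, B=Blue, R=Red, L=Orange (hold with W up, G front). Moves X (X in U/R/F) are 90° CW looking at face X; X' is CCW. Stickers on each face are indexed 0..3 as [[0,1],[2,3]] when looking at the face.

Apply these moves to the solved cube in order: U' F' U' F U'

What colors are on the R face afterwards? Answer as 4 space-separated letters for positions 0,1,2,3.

Answer: O B G R

Derivation:
After move 1 (U'): U=WWWW F=OOGG R=GGRR B=RRBB L=BBOO
After move 2 (F'): F=OGOG U=WWGR R=YGYR D=BOYY L=BWOW
After move 3 (U'): U=WRWG F=BWOG R=OGYR B=YGBB L=RROW
After move 4 (F): F=OBGW U=WRWR R=WGGR D=YOYY L=RBOO
After move 5 (U'): U=RRWW F=RBGW R=OBGR B=WGBB L=YGOO
Query: R face = OBGR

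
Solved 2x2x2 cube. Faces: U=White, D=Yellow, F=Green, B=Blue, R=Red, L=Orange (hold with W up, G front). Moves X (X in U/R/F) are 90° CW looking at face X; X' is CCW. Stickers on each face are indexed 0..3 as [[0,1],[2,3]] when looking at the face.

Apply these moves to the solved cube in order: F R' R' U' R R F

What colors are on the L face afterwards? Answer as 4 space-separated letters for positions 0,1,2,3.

After move 1 (F): F=GGGG U=WWOO R=WRWR D=RRYY L=OYOY
After move 2 (R'): R=RRWW U=WBOB F=GWGO D=RGYG B=YBRB
After move 3 (R'): R=RWRW U=WROY F=GBGB D=RWYO B=GBGB
After move 4 (U'): U=RYWO F=OYGB R=GBRW B=RWGB L=GBOY
After move 5 (R): R=RGWB U=RYWB F=OWGO D=RGYR B=OWYB
After move 6 (R): R=WRBG U=RWWO F=OGGR D=RYYO B=BWYB
After move 7 (F): F=GORG U=RWYB R=WROG D=BWYO L=GROY
Query: L face = GROY

Answer: G R O Y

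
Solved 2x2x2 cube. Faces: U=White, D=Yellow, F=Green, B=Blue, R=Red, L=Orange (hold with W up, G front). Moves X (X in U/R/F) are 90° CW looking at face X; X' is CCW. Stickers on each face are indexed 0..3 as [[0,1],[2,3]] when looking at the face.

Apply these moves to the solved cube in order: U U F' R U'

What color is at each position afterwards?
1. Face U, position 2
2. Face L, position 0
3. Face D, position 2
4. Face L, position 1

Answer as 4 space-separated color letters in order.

After move 1 (U): U=WWWW F=RRGG R=BBRR B=OOBB L=GGOO
After move 2 (U): U=WWWW F=BBGG R=OORR B=GGBB L=RROO
After move 3 (F'): F=BGBG U=WWOR R=YOYR D=ROYY L=RWOW
After move 4 (R): R=YYRO U=WGOG F=BOBY D=RBYG B=RGWB
After move 5 (U'): U=GGWO F=RWBY R=BORO B=YYWB L=RGOW
Query 1: U[2] = W
Query 2: L[0] = R
Query 3: D[2] = Y
Query 4: L[1] = G

Answer: W R Y G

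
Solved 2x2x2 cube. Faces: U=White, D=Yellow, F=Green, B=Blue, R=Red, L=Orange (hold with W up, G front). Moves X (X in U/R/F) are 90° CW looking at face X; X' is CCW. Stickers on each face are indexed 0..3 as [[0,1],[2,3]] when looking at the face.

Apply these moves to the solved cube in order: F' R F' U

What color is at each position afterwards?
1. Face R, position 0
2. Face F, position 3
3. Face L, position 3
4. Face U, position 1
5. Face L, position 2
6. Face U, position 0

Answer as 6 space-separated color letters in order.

Answer: R G R W O Y

Derivation:
After move 1 (F'): F=GGGG U=WWRR R=YRYR D=OOYY L=OWOW
After move 2 (R): R=YYRR U=WGRG F=GOGY D=OBYB B=RBWB
After move 3 (F'): F=OYGG U=WGYR R=BYOR D=WWYB L=OGOR
After move 4 (U): U=YWRG F=BYGG R=RBOR B=OGWB L=OYOR
Query 1: R[0] = R
Query 2: F[3] = G
Query 3: L[3] = R
Query 4: U[1] = W
Query 5: L[2] = O
Query 6: U[0] = Y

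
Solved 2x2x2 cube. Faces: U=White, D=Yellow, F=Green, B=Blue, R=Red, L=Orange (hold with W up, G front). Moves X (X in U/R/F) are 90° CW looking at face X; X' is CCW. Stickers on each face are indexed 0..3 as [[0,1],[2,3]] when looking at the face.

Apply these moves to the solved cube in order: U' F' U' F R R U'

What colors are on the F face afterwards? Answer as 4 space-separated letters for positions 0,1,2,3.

Answer: R B G Y

Derivation:
After move 1 (U'): U=WWWW F=OOGG R=GGRR B=RRBB L=BBOO
After move 2 (F'): F=OGOG U=WWGR R=YGYR D=BOYY L=BWOW
After move 3 (U'): U=WRWG F=BWOG R=OGYR B=YGBB L=RROW
After move 4 (F): F=OBGW U=WRWR R=WGGR D=YOYY L=RBOO
After move 5 (R): R=GWRG U=WBWW F=OOGY D=YBYY B=RGRB
After move 6 (R): R=RGGW U=WOWY F=OBGY D=YRYR B=WGBB
After move 7 (U'): U=OYWW F=RBGY R=OBGW B=RGBB L=WGOO
Query: F face = RBGY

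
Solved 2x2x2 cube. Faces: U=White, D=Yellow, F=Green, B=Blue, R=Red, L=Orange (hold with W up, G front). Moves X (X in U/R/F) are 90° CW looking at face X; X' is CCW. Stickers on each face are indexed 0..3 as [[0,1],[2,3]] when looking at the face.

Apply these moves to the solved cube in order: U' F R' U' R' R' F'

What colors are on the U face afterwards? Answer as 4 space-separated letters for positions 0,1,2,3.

Answer: B O W W

Derivation:
After move 1 (U'): U=WWWW F=OOGG R=GGRR B=RRBB L=BBOO
After move 2 (F): F=GOGO U=WWOB R=WGWR D=RGYY L=BYOY
After move 3 (R'): R=GRWW U=WBOR F=GWGB D=ROYO B=YRGB
After move 4 (U'): U=BRWO F=BYGB R=GWWW B=GRGB L=YROY
After move 5 (R'): R=WWGW U=BGWG F=BRGO D=RYYB B=OROB
After move 6 (R'): R=WWWG U=BOWO F=BGGG D=RRYO B=BRYB
After move 7 (F'): F=GGBG U=BOWW R=RWRG D=RYYO L=YOOW
Query: U face = BOWW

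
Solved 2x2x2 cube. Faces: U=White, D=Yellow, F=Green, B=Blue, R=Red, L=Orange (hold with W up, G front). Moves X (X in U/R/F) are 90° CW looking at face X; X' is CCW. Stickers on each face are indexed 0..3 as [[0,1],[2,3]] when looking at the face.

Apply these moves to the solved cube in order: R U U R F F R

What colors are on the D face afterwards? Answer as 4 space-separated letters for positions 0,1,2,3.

Answer: Y W Y W

Derivation:
After move 1 (R): R=RRRR U=WGWG F=GYGY D=YBYB B=WBWB
After move 2 (U): U=WWGG F=RRGY R=WBRR B=OOWB L=GYOO
After move 3 (U): U=GWGW F=WBGY R=OORR B=GYWB L=RROO
After move 4 (R): R=RORO U=GBGY F=WBGB D=YWYG B=WYWB
After move 5 (F): F=GWBB U=GBOR R=GOYO D=RRYG L=RYOW
After move 6 (F): F=BGBW U=GBWY R=OORO D=YGYG L=RROR
After move 7 (R): R=ROOO U=GGWW F=BGBG D=YWYW B=YYBB
Query: D face = YWYW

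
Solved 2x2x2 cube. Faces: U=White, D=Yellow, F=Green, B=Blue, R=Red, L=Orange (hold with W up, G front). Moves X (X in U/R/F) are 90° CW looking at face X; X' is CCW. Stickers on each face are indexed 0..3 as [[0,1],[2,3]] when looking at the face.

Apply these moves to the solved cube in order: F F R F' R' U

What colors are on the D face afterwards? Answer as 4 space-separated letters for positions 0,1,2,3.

After move 1 (F): F=GGGG U=WWOO R=WRWR D=RRYY L=OYOY
After move 2 (F): F=GGGG U=WWYY R=OROR D=WWYY L=OROR
After move 3 (R): R=OORR U=WGYG F=GWGY D=WBYB B=YBWB
After move 4 (F'): F=WYGG U=WGOR R=BOWR D=RRYB L=OGOY
After move 5 (R'): R=ORBW U=WWOY F=WGGR D=RYYG B=BBRB
After move 6 (U): U=OWYW F=ORGR R=BBBW B=OGRB L=WGOY
Query: D face = RYYG

Answer: R Y Y G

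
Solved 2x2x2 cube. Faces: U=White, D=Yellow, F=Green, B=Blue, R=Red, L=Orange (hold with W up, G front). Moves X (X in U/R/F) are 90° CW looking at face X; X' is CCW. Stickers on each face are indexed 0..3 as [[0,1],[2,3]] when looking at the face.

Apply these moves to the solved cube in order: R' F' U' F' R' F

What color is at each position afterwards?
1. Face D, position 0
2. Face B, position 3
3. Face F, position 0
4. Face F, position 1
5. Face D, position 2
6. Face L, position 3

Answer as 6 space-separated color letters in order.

Answer: O B O B Y G

Derivation:
After move 1 (R'): R=RRRR U=WBWB F=GWGW D=YGYG B=YBYB
After move 2 (F'): F=WWGG U=WBRR R=GRYR D=OOYG L=OBOW
After move 3 (U'): U=BRWR F=OBGG R=WWYR B=GRYB L=YBOW
After move 4 (F'): F=BGOG U=BRWY R=OWOR D=BWYG L=YROW
After move 5 (R'): R=WROO U=BYWG F=BROY D=BGYG B=GRWB
After move 6 (F): F=OBYR U=BYWR R=WRGO D=OWYG L=YBOG
Query 1: D[0] = O
Query 2: B[3] = B
Query 3: F[0] = O
Query 4: F[1] = B
Query 5: D[2] = Y
Query 6: L[3] = G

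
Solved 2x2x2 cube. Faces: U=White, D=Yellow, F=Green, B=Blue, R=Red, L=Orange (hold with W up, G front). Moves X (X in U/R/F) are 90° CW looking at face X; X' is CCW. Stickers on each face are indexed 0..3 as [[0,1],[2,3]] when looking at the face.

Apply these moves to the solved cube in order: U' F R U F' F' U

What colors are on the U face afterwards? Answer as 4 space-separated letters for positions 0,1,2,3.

After move 1 (U'): U=WWWW F=OOGG R=GGRR B=RRBB L=BBOO
After move 2 (F): F=GOGO U=WWOB R=WGWR D=RGYY L=BYOY
After move 3 (R): R=WWRG U=WOOO F=GGGY D=RBYR B=BRWB
After move 4 (U): U=OWOO F=WWGY R=BRRG B=BYWB L=GGOY
After move 5 (F'): F=WYWG U=OWBR R=BRRG D=GYYR L=GOOO
After move 6 (F'): F=YGWW U=OWBR R=YRGG D=OOYR L=GROB
After move 7 (U): U=BORW F=YRWW R=BYGG B=GRWB L=YGOB
Query: U face = BORW

Answer: B O R W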